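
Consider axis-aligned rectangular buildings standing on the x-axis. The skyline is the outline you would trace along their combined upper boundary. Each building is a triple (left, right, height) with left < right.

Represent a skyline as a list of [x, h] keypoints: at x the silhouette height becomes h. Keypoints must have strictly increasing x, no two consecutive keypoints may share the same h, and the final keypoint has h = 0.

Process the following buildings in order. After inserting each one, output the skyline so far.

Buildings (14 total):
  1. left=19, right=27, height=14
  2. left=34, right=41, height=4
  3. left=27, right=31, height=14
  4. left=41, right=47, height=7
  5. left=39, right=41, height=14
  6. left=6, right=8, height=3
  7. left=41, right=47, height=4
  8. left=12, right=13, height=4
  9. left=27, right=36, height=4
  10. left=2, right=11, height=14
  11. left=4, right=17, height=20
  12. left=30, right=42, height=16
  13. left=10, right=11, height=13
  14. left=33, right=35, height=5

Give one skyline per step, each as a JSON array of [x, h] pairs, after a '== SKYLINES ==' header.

== SKYLINES ==
[[19,14],[27,0]]
[[19,14],[27,0],[34,4],[41,0]]
[[19,14],[31,0],[34,4],[41,0]]
[[19,14],[31,0],[34,4],[41,7],[47,0]]
[[19,14],[31,0],[34,4],[39,14],[41,7],[47,0]]
[[6,3],[8,0],[19,14],[31,0],[34,4],[39,14],[41,7],[47,0]]
[[6,3],[8,0],[19,14],[31,0],[34,4],[39,14],[41,7],[47,0]]
[[6,3],[8,0],[12,4],[13,0],[19,14],[31,0],[34,4],[39,14],[41,7],[47,0]]
[[6,3],[8,0],[12,4],[13,0],[19,14],[31,4],[39,14],[41,7],[47,0]]
[[2,14],[11,0],[12,4],[13,0],[19,14],[31,4],[39,14],[41,7],[47,0]]
[[2,14],[4,20],[17,0],[19,14],[31,4],[39,14],[41,7],[47,0]]
[[2,14],[4,20],[17,0],[19,14],[30,16],[42,7],[47,0]]
[[2,14],[4,20],[17,0],[19,14],[30,16],[42,7],[47,0]]
[[2,14],[4,20],[17,0],[19,14],[30,16],[42,7],[47,0]]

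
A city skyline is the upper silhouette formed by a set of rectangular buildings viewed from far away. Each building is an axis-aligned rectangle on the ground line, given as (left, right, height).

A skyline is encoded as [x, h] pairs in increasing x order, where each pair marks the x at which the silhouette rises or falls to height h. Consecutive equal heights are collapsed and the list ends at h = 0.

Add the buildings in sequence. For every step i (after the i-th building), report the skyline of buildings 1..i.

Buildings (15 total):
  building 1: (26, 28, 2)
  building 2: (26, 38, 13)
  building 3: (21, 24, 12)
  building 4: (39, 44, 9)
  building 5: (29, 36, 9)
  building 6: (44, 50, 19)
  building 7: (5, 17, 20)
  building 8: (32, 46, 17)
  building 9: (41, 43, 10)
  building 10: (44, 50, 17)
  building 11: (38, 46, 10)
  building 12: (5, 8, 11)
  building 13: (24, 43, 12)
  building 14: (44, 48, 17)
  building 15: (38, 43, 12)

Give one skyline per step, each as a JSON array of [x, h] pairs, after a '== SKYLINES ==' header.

== SKYLINES ==
[[26,2],[28,0]]
[[26,13],[38,0]]
[[21,12],[24,0],[26,13],[38,0]]
[[21,12],[24,0],[26,13],[38,0],[39,9],[44,0]]
[[21,12],[24,0],[26,13],[38,0],[39,9],[44,0]]
[[21,12],[24,0],[26,13],[38,0],[39,9],[44,19],[50,0]]
[[5,20],[17,0],[21,12],[24,0],[26,13],[38,0],[39,9],[44,19],[50,0]]
[[5,20],[17,0],[21,12],[24,0],[26,13],[32,17],[44,19],[50,0]]
[[5,20],[17,0],[21,12],[24,0],[26,13],[32,17],[44,19],[50,0]]
[[5,20],[17,0],[21,12],[24,0],[26,13],[32,17],[44,19],[50,0]]
[[5,20],[17,0],[21,12],[24,0],[26,13],[32,17],[44,19],[50,0]]
[[5,20],[17,0],[21,12],[24,0],[26,13],[32,17],[44,19],[50,0]]
[[5,20],[17,0],[21,12],[26,13],[32,17],[44,19],[50,0]]
[[5,20],[17,0],[21,12],[26,13],[32,17],[44,19],[50,0]]
[[5,20],[17,0],[21,12],[26,13],[32,17],[44,19],[50,0]]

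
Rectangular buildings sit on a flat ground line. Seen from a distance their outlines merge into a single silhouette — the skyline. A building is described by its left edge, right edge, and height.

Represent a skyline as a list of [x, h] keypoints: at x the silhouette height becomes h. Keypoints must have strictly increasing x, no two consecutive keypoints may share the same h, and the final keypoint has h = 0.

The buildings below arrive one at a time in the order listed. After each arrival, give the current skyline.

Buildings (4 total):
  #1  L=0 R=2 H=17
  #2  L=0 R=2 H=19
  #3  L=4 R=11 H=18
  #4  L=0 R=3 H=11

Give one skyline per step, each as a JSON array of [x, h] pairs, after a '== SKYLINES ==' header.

== SKYLINES ==
[[0,17],[2,0]]
[[0,19],[2,0]]
[[0,19],[2,0],[4,18],[11,0]]
[[0,19],[2,11],[3,0],[4,18],[11,0]]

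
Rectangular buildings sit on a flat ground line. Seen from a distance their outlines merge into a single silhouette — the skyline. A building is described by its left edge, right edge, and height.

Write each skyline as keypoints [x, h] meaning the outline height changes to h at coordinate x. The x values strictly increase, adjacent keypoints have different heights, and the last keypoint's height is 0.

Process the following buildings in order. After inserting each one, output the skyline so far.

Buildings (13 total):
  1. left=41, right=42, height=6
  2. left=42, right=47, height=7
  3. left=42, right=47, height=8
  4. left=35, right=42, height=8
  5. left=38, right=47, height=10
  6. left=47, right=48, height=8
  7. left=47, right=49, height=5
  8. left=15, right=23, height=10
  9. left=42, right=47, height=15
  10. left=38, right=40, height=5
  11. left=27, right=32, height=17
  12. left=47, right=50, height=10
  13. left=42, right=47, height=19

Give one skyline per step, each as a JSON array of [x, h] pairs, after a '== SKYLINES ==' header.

== SKYLINES ==
[[41,6],[42,0]]
[[41,6],[42,7],[47,0]]
[[41,6],[42,8],[47,0]]
[[35,8],[47,0]]
[[35,8],[38,10],[47,0]]
[[35,8],[38,10],[47,8],[48,0]]
[[35,8],[38,10],[47,8],[48,5],[49,0]]
[[15,10],[23,0],[35,8],[38,10],[47,8],[48,5],[49,0]]
[[15,10],[23,0],[35,8],[38,10],[42,15],[47,8],[48,5],[49,0]]
[[15,10],[23,0],[35,8],[38,10],[42,15],[47,8],[48,5],[49,0]]
[[15,10],[23,0],[27,17],[32,0],[35,8],[38,10],[42,15],[47,8],[48,5],[49,0]]
[[15,10],[23,0],[27,17],[32,0],[35,8],[38,10],[42,15],[47,10],[50,0]]
[[15,10],[23,0],[27,17],[32,0],[35,8],[38,10],[42,19],[47,10],[50,0]]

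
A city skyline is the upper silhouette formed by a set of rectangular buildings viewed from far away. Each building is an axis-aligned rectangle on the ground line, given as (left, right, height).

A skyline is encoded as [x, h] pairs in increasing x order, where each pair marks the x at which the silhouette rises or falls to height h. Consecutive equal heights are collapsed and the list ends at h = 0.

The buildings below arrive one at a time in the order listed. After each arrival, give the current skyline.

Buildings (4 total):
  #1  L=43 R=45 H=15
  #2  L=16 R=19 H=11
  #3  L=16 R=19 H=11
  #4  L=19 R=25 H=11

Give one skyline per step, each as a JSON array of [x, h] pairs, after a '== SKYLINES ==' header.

== SKYLINES ==
[[43,15],[45,0]]
[[16,11],[19,0],[43,15],[45,0]]
[[16,11],[19,0],[43,15],[45,0]]
[[16,11],[25,0],[43,15],[45,0]]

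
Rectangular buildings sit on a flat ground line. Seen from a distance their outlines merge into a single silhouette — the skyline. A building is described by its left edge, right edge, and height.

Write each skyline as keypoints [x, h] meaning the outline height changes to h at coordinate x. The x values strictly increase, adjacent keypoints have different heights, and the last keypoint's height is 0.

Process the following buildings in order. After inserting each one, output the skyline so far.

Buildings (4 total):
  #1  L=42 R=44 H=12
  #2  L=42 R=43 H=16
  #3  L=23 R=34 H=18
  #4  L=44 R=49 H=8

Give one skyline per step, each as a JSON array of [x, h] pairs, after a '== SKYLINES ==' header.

== SKYLINES ==
[[42,12],[44,0]]
[[42,16],[43,12],[44,0]]
[[23,18],[34,0],[42,16],[43,12],[44,0]]
[[23,18],[34,0],[42,16],[43,12],[44,8],[49,0]]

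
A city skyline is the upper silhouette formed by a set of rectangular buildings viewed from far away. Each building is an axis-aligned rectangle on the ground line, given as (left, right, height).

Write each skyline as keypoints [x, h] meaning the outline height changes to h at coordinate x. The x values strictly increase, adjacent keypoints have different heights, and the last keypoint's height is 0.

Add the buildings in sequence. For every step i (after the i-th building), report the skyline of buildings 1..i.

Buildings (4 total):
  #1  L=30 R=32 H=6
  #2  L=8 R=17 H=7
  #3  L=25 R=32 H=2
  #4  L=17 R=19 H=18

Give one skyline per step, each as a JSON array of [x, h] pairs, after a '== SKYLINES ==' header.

== SKYLINES ==
[[30,6],[32,0]]
[[8,7],[17,0],[30,6],[32,0]]
[[8,7],[17,0],[25,2],[30,6],[32,0]]
[[8,7],[17,18],[19,0],[25,2],[30,6],[32,0]]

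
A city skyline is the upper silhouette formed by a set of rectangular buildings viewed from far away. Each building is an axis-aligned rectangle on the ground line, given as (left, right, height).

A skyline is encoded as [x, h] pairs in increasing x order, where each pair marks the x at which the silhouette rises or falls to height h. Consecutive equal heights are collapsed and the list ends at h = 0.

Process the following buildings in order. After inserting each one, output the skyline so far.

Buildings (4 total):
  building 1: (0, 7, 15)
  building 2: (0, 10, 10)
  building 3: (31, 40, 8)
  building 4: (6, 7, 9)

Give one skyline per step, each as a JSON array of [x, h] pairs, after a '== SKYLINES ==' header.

== SKYLINES ==
[[0,15],[7,0]]
[[0,15],[7,10],[10,0]]
[[0,15],[7,10],[10,0],[31,8],[40,0]]
[[0,15],[7,10],[10,0],[31,8],[40,0]]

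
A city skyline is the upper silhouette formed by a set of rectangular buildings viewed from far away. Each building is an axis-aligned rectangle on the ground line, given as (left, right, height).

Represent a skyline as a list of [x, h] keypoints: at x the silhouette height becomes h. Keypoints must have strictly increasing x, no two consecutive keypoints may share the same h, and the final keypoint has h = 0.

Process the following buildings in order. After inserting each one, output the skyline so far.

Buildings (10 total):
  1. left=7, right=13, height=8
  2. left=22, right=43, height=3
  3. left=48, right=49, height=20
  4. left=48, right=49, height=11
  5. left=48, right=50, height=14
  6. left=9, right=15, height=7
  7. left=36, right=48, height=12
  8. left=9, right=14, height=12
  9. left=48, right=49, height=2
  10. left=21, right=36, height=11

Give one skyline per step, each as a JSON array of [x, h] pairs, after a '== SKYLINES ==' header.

== SKYLINES ==
[[7,8],[13,0]]
[[7,8],[13,0],[22,3],[43,0]]
[[7,8],[13,0],[22,3],[43,0],[48,20],[49,0]]
[[7,8],[13,0],[22,3],[43,0],[48,20],[49,0]]
[[7,8],[13,0],[22,3],[43,0],[48,20],[49,14],[50,0]]
[[7,8],[13,7],[15,0],[22,3],[43,0],[48,20],[49,14],[50,0]]
[[7,8],[13,7],[15,0],[22,3],[36,12],[48,20],[49,14],[50,0]]
[[7,8],[9,12],[14,7],[15,0],[22,3],[36,12],[48,20],[49,14],[50,0]]
[[7,8],[9,12],[14,7],[15,0],[22,3],[36,12],[48,20],[49,14],[50,0]]
[[7,8],[9,12],[14,7],[15,0],[21,11],[36,12],[48,20],[49,14],[50,0]]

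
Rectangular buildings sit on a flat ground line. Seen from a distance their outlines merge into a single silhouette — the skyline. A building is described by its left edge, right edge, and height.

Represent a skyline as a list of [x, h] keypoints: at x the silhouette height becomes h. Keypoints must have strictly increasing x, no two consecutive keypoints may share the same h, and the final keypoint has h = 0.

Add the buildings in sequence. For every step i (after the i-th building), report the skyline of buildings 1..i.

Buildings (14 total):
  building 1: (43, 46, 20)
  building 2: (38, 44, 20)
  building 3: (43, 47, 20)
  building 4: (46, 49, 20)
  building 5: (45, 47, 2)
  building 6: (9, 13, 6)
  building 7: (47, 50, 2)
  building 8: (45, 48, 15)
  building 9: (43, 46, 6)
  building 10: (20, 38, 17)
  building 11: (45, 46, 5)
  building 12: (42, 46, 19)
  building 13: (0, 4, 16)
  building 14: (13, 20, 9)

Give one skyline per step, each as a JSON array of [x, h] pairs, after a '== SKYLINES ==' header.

== SKYLINES ==
[[43,20],[46,0]]
[[38,20],[46,0]]
[[38,20],[47,0]]
[[38,20],[49,0]]
[[38,20],[49,0]]
[[9,6],[13,0],[38,20],[49,0]]
[[9,6],[13,0],[38,20],[49,2],[50,0]]
[[9,6],[13,0],[38,20],[49,2],[50,0]]
[[9,6],[13,0],[38,20],[49,2],[50,0]]
[[9,6],[13,0],[20,17],[38,20],[49,2],[50,0]]
[[9,6],[13,0],[20,17],[38,20],[49,2],[50,0]]
[[9,6],[13,0],[20,17],[38,20],[49,2],[50,0]]
[[0,16],[4,0],[9,6],[13,0],[20,17],[38,20],[49,2],[50,0]]
[[0,16],[4,0],[9,6],[13,9],[20,17],[38,20],[49,2],[50,0]]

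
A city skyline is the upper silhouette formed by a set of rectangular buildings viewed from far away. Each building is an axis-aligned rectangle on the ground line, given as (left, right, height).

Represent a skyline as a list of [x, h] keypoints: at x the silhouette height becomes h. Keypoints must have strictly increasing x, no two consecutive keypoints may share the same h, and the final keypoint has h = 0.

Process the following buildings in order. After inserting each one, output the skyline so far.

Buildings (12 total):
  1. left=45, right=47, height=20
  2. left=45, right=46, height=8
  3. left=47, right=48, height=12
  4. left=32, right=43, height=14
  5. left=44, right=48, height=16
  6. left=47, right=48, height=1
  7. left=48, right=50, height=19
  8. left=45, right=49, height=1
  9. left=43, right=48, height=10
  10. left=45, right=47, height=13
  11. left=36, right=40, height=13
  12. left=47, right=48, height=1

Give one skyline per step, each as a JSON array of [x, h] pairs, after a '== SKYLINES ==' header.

== SKYLINES ==
[[45,20],[47,0]]
[[45,20],[47,0]]
[[45,20],[47,12],[48,0]]
[[32,14],[43,0],[45,20],[47,12],[48,0]]
[[32,14],[43,0],[44,16],[45,20],[47,16],[48,0]]
[[32,14],[43,0],[44,16],[45,20],[47,16],[48,0]]
[[32,14],[43,0],[44,16],[45,20],[47,16],[48,19],[50,0]]
[[32,14],[43,0],[44,16],[45,20],[47,16],[48,19],[50,0]]
[[32,14],[43,10],[44,16],[45,20],[47,16],[48,19],[50,0]]
[[32,14],[43,10],[44,16],[45,20],[47,16],[48,19],[50,0]]
[[32,14],[43,10],[44,16],[45,20],[47,16],[48,19],[50,0]]
[[32,14],[43,10],[44,16],[45,20],[47,16],[48,19],[50,0]]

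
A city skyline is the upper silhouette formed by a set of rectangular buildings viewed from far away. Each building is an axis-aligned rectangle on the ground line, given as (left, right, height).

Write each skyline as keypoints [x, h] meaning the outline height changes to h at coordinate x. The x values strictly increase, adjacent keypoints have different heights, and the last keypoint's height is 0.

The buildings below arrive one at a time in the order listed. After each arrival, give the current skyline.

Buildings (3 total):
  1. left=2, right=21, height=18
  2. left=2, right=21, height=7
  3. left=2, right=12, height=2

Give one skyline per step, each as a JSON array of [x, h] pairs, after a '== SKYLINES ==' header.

== SKYLINES ==
[[2,18],[21,0]]
[[2,18],[21,0]]
[[2,18],[21,0]]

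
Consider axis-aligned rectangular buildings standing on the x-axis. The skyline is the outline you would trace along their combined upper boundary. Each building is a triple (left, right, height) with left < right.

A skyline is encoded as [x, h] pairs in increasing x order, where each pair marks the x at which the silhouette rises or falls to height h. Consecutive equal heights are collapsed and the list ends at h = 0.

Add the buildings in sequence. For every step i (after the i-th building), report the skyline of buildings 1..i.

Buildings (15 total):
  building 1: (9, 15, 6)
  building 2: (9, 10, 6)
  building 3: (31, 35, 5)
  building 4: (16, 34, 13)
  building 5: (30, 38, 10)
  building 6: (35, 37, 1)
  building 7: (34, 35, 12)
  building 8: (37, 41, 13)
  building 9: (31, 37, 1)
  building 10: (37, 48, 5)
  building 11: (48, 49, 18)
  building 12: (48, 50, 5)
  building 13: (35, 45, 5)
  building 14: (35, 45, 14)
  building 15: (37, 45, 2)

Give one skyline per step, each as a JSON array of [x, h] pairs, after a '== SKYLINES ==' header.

== SKYLINES ==
[[9,6],[15,0]]
[[9,6],[15,0]]
[[9,6],[15,0],[31,5],[35,0]]
[[9,6],[15,0],[16,13],[34,5],[35,0]]
[[9,6],[15,0],[16,13],[34,10],[38,0]]
[[9,6],[15,0],[16,13],[34,10],[38,0]]
[[9,6],[15,0],[16,13],[34,12],[35,10],[38,0]]
[[9,6],[15,0],[16,13],[34,12],[35,10],[37,13],[41,0]]
[[9,6],[15,0],[16,13],[34,12],[35,10],[37,13],[41,0]]
[[9,6],[15,0],[16,13],[34,12],[35,10],[37,13],[41,5],[48,0]]
[[9,6],[15,0],[16,13],[34,12],[35,10],[37,13],[41,5],[48,18],[49,0]]
[[9,6],[15,0],[16,13],[34,12],[35,10],[37,13],[41,5],[48,18],[49,5],[50,0]]
[[9,6],[15,0],[16,13],[34,12],[35,10],[37,13],[41,5],[48,18],[49,5],[50,0]]
[[9,6],[15,0],[16,13],[34,12],[35,14],[45,5],[48,18],[49,5],[50,0]]
[[9,6],[15,0],[16,13],[34,12],[35,14],[45,5],[48,18],[49,5],[50,0]]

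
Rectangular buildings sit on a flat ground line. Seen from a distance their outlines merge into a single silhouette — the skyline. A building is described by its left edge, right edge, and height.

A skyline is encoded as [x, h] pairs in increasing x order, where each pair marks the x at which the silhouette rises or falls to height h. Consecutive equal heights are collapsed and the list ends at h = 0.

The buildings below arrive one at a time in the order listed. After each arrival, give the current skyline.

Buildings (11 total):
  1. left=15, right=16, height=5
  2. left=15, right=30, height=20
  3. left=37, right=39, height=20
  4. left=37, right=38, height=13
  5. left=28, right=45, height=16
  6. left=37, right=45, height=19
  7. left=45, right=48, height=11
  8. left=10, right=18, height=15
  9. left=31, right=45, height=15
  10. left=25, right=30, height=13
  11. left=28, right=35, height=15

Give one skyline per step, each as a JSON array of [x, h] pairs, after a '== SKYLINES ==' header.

== SKYLINES ==
[[15,5],[16,0]]
[[15,20],[30,0]]
[[15,20],[30,0],[37,20],[39,0]]
[[15,20],[30,0],[37,20],[39,0]]
[[15,20],[30,16],[37,20],[39,16],[45,0]]
[[15,20],[30,16],[37,20],[39,19],[45,0]]
[[15,20],[30,16],[37,20],[39,19],[45,11],[48,0]]
[[10,15],[15,20],[30,16],[37,20],[39,19],[45,11],[48,0]]
[[10,15],[15,20],[30,16],[37,20],[39,19],[45,11],[48,0]]
[[10,15],[15,20],[30,16],[37,20],[39,19],[45,11],[48,0]]
[[10,15],[15,20],[30,16],[37,20],[39,19],[45,11],[48,0]]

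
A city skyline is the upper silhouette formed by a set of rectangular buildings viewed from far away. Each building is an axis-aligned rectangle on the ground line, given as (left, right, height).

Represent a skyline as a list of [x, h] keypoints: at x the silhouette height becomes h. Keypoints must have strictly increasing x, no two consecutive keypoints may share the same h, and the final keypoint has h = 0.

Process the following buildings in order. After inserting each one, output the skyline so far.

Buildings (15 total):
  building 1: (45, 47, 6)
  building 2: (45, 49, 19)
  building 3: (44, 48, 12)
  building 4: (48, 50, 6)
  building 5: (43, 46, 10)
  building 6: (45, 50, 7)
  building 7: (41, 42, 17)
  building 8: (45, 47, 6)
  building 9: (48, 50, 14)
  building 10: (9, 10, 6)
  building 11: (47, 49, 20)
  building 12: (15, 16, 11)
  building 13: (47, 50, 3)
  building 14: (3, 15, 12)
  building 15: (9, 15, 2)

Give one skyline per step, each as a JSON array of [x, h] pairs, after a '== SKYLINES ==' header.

== SKYLINES ==
[[45,6],[47,0]]
[[45,19],[49,0]]
[[44,12],[45,19],[49,0]]
[[44,12],[45,19],[49,6],[50,0]]
[[43,10],[44,12],[45,19],[49,6],[50,0]]
[[43,10],[44,12],[45,19],[49,7],[50,0]]
[[41,17],[42,0],[43,10],[44,12],[45,19],[49,7],[50,0]]
[[41,17],[42,0],[43,10],[44,12],[45,19],[49,7],[50,0]]
[[41,17],[42,0],[43,10],[44,12],[45,19],[49,14],[50,0]]
[[9,6],[10,0],[41,17],[42,0],[43,10],[44,12],[45,19],[49,14],[50,0]]
[[9,6],[10,0],[41,17],[42,0],[43,10],[44,12],[45,19],[47,20],[49,14],[50,0]]
[[9,6],[10,0],[15,11],[16,0],[41,17],[42,0],[43,10],[44,12],[45,19],[47,20],[49,14],[50,0]]
[[9,6],[10,0],[15,11],[16,0],[41,17],[42,0],[43,10],[44,12],[45,19],[47,20],[49,14],[50,0]]
[[3,12],[15,11],[16,0],[41,17],[42,0],[43,10],[44,12],[45,19],[47,20],[49,14],[50,0]]
[[3,12],[15,11],[16,0],[41,17],[42,0],[43,10],[44,12],[45,19],[47,20],[49,14],[50,0]]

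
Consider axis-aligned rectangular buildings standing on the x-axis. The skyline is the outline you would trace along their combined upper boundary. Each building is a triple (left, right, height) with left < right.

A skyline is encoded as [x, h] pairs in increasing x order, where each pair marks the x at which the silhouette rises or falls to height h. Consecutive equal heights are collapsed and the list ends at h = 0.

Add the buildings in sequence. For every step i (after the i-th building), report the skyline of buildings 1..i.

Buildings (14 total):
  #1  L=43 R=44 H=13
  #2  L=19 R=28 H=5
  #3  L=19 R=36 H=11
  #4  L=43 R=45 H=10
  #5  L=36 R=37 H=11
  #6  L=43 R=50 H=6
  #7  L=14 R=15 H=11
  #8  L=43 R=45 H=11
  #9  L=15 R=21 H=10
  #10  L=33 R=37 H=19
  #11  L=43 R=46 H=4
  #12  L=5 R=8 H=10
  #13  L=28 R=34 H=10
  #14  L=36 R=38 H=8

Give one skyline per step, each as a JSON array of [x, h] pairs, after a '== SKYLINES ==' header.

== SKYLINES ==
[[43,13],[44,0]]
[[19,5],[28,0],[43,13],[44,0]]
[[19,11],[36,0],[43,13],[44,0]]
[[19,11],[36,0],[43,13],[44,10],[45,0]]
[[19,11],[37,0],[43,13],[44,10],[45,0]]
[[19,11],[37,0],[43,13],[44,10],[45,6],[50,0]]
[[14,11],[15,0],[19,11],[37,0],[43,13],[44,10],[45,6],[50,0]]
[[14,11],[15,0],[19,11],[37,0],[43,13],[44,11],[45,6],[50,0]]
[[14,11],[15,10],[19,11],[37,0],[43,13],[44,11],[45,6],[50,0]]
[[14,11],[15,10],[19,11],[33,19],[37,0],[43,13],[44,11],[45,6],[50,0]]
[[14,11],[15,10],[19,11],[33,19],[37,0],[43,13],[44,11],[45,6],[50,0]]
[[5,10],[8,0],[14,11],[15,10],[19,11],[33,19],[37,0],[43,13],[44,11],[45,6],[50,0]]
[[5,10],[8,0],[14,11],[15,10],[19,11],[33,19],[37,0],[43,13],[44,11],[45,6],[50,0]]
[[5,10],[8,0],[14,11],[15,10],[19,11],[33,19],[37,8],[38,0],[43,13],[44,11],[45,6],[50,0]]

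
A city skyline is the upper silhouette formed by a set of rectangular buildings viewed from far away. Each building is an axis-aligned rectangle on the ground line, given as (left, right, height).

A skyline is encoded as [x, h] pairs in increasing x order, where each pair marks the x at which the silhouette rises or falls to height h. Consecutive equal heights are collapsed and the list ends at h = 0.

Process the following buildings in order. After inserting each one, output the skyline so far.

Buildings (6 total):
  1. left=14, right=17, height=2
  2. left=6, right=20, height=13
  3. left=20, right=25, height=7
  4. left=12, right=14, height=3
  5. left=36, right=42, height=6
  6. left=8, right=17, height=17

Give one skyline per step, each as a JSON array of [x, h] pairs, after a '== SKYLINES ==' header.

== SKYLINES ==
[[14,2],[17,0]]
[[6,13],[20,0]]
[[6,13],[20,7],[25,0]]
[[6,13],[20,7],[25,0]]
[[6,13],[20,7],[25,0],[36,6],[42,0]]
[[6,13],[8,17],[17,13],[20,7],[25,0],[36,6],[42,0]]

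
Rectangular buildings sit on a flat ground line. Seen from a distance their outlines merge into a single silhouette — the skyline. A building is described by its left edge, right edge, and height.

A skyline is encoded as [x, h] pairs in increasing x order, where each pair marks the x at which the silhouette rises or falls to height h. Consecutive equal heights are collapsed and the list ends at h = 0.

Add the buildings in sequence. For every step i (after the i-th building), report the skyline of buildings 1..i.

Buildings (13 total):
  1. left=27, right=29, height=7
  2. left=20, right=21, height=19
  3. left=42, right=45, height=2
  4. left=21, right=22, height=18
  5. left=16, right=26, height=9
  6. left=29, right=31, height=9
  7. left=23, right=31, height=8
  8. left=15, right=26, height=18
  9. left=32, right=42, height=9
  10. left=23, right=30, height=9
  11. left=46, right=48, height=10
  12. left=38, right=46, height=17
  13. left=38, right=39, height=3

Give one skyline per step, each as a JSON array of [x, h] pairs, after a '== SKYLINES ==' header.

== SKYLINES ==
[[27,7],[29,0]]
[[20,19],[21,0],[27,7],[29,0]]
[[20,19],[21,0],[27,7],[29,0],[42,2],[45,0]]
[[20,19],[21,18],[22,0],[27,7],[29,0],[42,2],[45,0]]
[[16,9],[20,19],[21,18],[22,9],[26,0],[27,7],[29,0],[42,2],[45,0]]
[[16,9],[20,19],[21,18],[22,9],[26,0],[27,7],[29,9],[31,0],[42,2],[45,0]]
[[16,9],[20,19],[21,18],[22,9],[26,8],[29,9],[31,0],[42,2],[45,0]]
[[15,18],[20,19],[21,18],[26,8],[29,9],[31,0],[42,2],[45,0]]
[[15,18],[20,19],[21,18],[26,8],[29,9],[31,0],[32,9],[42,2],[45,0]]
[[15,18],[20,19],[21,18],[26,9],[31,0],[32,9],[42,2],[45,0]]
[[15,18],[20,19],[21,18],[26,9],[31,0],[32,9],[42,2],[45,0],[46,10],[48,0]]
[[15,18],[20,19],[21,18],[26,9],[31,0],[32,9],[38,17],[46,10],[48,0]]
[[15,18],[20,19],[21,18],[26,9],[31,0],[32,9],[38,17],[46,10],[48,0]]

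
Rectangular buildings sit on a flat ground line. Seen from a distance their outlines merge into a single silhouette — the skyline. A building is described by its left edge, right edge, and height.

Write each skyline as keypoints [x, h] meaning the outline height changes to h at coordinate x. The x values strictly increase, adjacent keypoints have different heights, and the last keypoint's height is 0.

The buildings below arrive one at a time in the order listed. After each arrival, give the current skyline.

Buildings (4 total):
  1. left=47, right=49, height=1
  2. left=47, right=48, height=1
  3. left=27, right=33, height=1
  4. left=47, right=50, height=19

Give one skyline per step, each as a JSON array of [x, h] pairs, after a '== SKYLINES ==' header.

== SKYLINES ==
[[47,1],[49,0]]
[[47,1],[49,0]]
[[27,1],[33,0],[47,1],[49,0]]
[[27,1],[33,0],[47,19],[50,0]]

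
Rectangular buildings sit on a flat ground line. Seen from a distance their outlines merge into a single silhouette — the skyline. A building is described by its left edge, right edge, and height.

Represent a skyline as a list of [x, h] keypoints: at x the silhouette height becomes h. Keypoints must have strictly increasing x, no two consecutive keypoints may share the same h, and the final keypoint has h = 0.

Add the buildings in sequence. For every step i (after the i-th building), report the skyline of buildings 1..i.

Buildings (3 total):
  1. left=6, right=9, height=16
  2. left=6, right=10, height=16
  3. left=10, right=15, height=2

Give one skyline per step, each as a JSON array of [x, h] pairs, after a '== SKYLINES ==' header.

== SKYLINES ==
[[6,16],[9,0]]
[[6,16],[10,0]]
[[6,16],[10,2],[15,0]]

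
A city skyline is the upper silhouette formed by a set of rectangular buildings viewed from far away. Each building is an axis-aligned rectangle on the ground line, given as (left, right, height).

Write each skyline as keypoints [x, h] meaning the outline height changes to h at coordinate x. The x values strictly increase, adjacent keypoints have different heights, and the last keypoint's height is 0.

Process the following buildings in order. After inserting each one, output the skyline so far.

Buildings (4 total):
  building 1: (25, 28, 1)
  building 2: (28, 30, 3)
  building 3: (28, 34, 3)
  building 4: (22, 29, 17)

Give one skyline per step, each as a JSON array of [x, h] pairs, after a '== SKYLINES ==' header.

== SKYLINES ==
[[25,1],[28,0]]
[[25,1],[28,3],[30,0]]
[[25,1],[28,3],[34,0]]
[[22,17],[29,3],[34,0]]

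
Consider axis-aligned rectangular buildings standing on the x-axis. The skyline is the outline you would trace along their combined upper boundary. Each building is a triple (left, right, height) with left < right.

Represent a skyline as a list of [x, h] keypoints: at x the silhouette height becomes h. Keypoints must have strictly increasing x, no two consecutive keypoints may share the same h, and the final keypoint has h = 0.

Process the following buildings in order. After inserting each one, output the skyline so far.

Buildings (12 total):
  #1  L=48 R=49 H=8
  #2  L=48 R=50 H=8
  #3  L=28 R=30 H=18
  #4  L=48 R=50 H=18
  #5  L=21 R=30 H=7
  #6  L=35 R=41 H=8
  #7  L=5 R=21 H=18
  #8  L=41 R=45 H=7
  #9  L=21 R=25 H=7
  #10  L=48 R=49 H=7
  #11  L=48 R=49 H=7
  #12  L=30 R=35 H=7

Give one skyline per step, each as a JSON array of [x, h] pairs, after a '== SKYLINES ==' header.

== SKYLINES ==
[[48,8],[49,0]]
[[48,8],[50,0]]
[[28,18],[30,0],[48,8],[50,0]]
[[28,18],[30,0],[48,18],[50,0]]
[[21,7],[28,18],[30,0],[48,18],[50,0]]
[[21,7],[28,18],[30,0],[35,8],[41,0],[48,18],[50,0]]
[[5,18],[21,7],[28,18],[30,0],[35,8],[41,0],[48,18],[50,0]]
[[5,18],[21,7],[28,18],[30,0],[35,8],[41,7],[45,0],[48,18],[50,0]]
[[5,18],[21,7],[28,18],[30,0],[35,8],[41,7],[45,0],[48,18],[50,0]]
[[5,18],[21,7],[28,18],[30,0],[35,8],[41,7],[45,0],[48,18],[50,0]]
[[5,18],[21,7],[28,18],[30,0],[35,8],[41,7],[45,0],[48,18],[50,0]]
[[5,18],[21,7],[28,18],[30,7],[35,8],[41,7],[45,0],[48,18],[50,0]]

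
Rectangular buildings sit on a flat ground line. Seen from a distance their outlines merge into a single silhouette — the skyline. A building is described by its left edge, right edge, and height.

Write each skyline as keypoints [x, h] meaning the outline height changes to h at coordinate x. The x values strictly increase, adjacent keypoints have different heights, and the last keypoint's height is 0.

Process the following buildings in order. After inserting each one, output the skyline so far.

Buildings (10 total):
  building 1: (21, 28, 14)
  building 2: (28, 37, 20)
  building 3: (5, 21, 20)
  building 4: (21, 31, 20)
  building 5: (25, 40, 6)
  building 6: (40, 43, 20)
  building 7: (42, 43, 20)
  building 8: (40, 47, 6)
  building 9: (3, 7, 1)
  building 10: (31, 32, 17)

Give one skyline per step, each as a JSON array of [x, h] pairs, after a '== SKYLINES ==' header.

== SKYLINES ==
[[21,14],[28,0]]
[[21,14],[28,20],[37,0]]
[[5,20],[21,14],[28,20],[37,0]]
[[5,20],[37,0]]
[[5,20],[37,6],[40,0]]
[[5,20],[37,6],[40,20],[43,0]]
[[5,20],[37,6],[40,20],[43,0]]
[[5,20],[37,6],[40,20],[43,6],[47,0]]
[[3,1],[5,20],[37,6],[40,20],[43,6],[47,0]]
[[3,1],[5,20],[37,6],[40,20],[43,6],[47,0]]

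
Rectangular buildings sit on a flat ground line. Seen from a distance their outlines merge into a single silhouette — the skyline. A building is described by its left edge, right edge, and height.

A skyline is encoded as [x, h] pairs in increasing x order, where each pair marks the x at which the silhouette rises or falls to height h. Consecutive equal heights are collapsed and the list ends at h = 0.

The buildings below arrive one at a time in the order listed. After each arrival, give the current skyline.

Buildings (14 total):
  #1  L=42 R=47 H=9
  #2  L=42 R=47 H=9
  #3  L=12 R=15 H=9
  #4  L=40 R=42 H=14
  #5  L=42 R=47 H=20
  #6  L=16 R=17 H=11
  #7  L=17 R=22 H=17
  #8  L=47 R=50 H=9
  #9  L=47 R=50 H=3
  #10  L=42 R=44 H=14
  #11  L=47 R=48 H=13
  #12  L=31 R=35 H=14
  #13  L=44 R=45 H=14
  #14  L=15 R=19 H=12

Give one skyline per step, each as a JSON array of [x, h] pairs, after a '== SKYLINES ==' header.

== SKYLINES ==
[[42,9],[47,0]]
[[42,9],[47,0]]
[[12,9],[15,0],[42,9],[47,0]]
[[12,9],[15,0],[40,14],[42,9],[47,0]]
[[12,9],[15,0],[40,14],[42,20],[47,0]]
[[12,9],[15,0],[16,11],[17,0],[40,14],[42,20],[47,0]]
[[12,9],[15,0],[16,11],[17,17],[22,0],[40,14],[42,20],[47,0]]
[[12,9],[15,0],[16,11],[17,17],[22,0],[40,14],[42,20],[47,9],[50,0]]
[[12,9],[15,0],[16,11],[17,17],[22,0],[40,14],[42,20],[47,9],[50,0]]
[[12,9],[15,0],[16,11],[17,17],[22,0],[40,14],[42,20],[47,9],[50,0]]
[[12,9],[15,0],[16,11],[17,17],[22,0],[40,14],[42,20],[47,13],[48,9],[50,0]]
[[12,9],[15,0],[16,11],[17,17],[22,0],[31,14],[35,0],[40,14],[42,20],[47,13],[48,9],[50,0]]
[[12,9],[15,0],[16,11],[17,17],[22,0],[31,14],[35,0],[40,14],[42,20],[47,13],[48,9],[50,0]]
[[12,9],[15,12],[17,17],[22,0],[31,14],[35,0],[40,14],[42,20],[47,13],[48,9],[50,0]]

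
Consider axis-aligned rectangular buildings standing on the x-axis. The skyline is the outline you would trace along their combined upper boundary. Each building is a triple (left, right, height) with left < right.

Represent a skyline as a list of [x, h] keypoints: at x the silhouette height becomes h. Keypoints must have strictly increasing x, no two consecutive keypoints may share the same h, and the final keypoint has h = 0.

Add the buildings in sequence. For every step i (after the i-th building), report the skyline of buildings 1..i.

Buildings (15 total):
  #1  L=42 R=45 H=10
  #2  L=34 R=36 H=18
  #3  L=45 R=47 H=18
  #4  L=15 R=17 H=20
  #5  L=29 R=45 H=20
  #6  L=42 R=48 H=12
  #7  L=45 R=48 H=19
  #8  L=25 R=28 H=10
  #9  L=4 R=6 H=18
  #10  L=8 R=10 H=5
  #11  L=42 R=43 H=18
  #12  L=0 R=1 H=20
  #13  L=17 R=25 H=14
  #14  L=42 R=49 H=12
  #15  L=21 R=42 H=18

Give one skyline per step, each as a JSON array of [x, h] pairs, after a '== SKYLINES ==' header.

== SKYLINES ==
[[42,10],[45,0]]
[[34,18],[36,0],[42,10],[45,0]]
[[34,18],[36,0],[42,10],[45,18],[47,0]]
[[15,20],[17,0],[34,18],[36,0],[42,10],[45,18],[47,0]]
[[15,20],[17,0],[29,20],[45,18],[47,0]]
[[15,20],[17,0],[29,20],[45,18],[47,12],[48,0]]
[[15,20],[17,0],[29,20],[45,19],[48,0]]
[[15,20],[17,0],[25,10],[28,0],[29,20],[45,19],[48,0]]
[[4,18],[6,0],[15,20],[17,0],[25,10],[28,0],[29,20],[45,19],[48,0]]
[[4,18],[6,0],[8,5],[10,0],[15,20],[17,0],[25,10],[28,0],[29,20],[45,19],[48,0]]
[[4,18],[6,0],[8,5],[10,0],[15,20],[17,0],[25,10],[28,0],[29,20],[45,19],[48,0]]
[[0,20],[1,0],[4,18],[6,0],[8,5],[10,0],[15,20],[17,0],[25,10],[28,0],[29,20],[45,19],[48,0]]
[[0,20],[1,0],[4,18],[6,0],[8,5],[10,0],[15,20],[17,14],[25,10],[28,0],[29,20],[45,19],[48,0]]
[[0,20],[1,0],[4,18],[6,0],[8,5],[10,0],[15,20],[17,14],[25,10],[28,0],[29,20],[45,19],[48,12],[49,0]]
[[0,20],[1,0],[4,18],[6,0],[8,5],[10,0],[15,20],[17,14],[21,18],[29,20],[45,19],[48,12],[49,0]]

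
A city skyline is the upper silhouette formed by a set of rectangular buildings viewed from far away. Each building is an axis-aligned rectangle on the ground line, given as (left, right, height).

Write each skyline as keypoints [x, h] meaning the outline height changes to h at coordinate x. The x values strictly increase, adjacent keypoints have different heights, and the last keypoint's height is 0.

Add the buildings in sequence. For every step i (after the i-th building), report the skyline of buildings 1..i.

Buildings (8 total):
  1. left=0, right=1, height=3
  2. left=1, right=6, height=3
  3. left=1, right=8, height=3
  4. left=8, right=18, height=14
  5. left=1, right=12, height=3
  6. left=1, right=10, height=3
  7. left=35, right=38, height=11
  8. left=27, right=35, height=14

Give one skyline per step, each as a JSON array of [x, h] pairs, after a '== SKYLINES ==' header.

== SKYLINES ==
[[0,3],[1,0]]
[[0,3],[6,0]]
[[0,3],[8,0]]
[[0,3],[8,14],[18,0]]
[[0,3],[8,14],[18,0]]
[[0,3],[8,14],[18,0]]
[[0,3],[8,14],[18,0],[35,11],[38,0]]
[[0,3],[8,14],[18,0],[27,14],[35,11],[38,0]]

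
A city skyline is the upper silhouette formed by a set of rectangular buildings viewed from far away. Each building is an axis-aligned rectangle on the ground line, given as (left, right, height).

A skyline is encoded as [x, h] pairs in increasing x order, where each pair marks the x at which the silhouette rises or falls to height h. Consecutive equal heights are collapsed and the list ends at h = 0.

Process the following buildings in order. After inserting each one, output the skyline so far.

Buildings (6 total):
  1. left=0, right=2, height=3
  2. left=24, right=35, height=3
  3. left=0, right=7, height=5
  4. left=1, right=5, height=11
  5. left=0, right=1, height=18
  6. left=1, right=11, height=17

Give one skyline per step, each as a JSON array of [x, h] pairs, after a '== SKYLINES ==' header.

== SKYLINES ==
[[0,3],[2,0]]
[[0,3],[2,0],[24,3],[35,0]]
[[0,5],[7,0],[24,3],[35,0]]
[[0,5],[1,11],[5,5],[7,0],[24,3],[35,0]]
[[0,18],[1,11],[5,5],[7,0],[24,3],[35,0]]
[[0,18],[1,17],[11,0],[24,3],[35,0]]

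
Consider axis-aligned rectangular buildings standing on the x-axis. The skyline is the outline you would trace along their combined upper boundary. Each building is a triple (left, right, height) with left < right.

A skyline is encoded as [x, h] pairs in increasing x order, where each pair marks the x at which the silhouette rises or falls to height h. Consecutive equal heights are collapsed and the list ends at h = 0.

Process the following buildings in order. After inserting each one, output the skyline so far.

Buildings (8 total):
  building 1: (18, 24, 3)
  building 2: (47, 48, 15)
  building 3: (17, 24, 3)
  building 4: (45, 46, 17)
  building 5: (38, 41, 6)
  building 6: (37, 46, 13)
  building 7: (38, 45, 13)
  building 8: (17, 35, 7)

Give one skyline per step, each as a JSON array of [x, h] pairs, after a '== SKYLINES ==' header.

== SKYLINES ==
[[18,3],[24,0]]
[[18,3],[24,0],[47,15],[48,0]]
[[17,3],[24,0],[47,15],[48,0]]
[[17,3],[24,0],[45,17],[46,0],[47,15],[48,0]]
[[17,3],[24,0],[38,6],[41,0],[45,17],[46,0],[47,15],[48,0]]
[[17,3],[24,0],[37,13],[45,17],[46,0],[47,15],[48,0]]
[[17,3],[24,0],[37,13],[45,17],[46,0],[47,15],[48,0]]
[[17,7],[35,0],[37,13],[45,17],[46,0],[47,15],[48,0]]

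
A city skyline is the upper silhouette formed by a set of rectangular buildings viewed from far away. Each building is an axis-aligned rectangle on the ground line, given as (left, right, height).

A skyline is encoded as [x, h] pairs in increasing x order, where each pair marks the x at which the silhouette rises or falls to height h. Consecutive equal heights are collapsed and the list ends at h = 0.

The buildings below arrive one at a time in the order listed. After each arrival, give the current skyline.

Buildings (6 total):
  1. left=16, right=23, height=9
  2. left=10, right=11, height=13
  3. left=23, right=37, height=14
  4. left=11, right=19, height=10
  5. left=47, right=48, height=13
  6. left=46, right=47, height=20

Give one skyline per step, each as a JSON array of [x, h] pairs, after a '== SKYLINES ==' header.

== SKYLINES ==
[[16,9],[23,0]]
[[10,13],[11,0],[16,9],[23,0]]
[[10,13],[11,0],[16,9],[23,14],[37,0]]
[[10,13],[11,10],[19,9],[23,14],[37,0]]
[[10,13],[11,10],[19,9],[23,14],[37,0],[47,13],[48,0]]
[[10,13],[11,10],[19,9],[23,14],[37,0],[46,20],[47,13],[48,0]]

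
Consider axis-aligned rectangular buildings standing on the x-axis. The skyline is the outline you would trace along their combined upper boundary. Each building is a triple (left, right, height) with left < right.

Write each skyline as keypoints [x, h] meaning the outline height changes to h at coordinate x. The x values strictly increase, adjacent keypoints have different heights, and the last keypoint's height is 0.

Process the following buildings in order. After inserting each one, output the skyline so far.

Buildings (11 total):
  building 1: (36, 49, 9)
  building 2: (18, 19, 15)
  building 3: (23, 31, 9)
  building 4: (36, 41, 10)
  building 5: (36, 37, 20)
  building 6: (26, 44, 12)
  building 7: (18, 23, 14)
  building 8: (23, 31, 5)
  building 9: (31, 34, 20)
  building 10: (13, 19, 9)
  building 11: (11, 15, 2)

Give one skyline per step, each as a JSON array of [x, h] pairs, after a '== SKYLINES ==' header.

== SKYLINES ==
[[36,9],[49,0]]
[[18,15],[19,0],[36,9],[49,0]]
[[18,15],[19,0],[23,9],[31,0],[36,9],[49,0]]
[[18,15],[19,0],[23,9],[31,0],[36,10],[41,9],[49,0]]
[[18,15],[19,0],[23,9],[31,0],[36,20],[37,10],[41,9],[49,0]]
[[18,15],[19,0],[23,9],[26,12],[36,20],[37,12],[44,9],[49,0]]
[[18,15],[19,14],[23,9],[26,12],[36,20],[37,12],[44,9],[49,0]]
[[18,15],[19,14],[23,9],[26,12],[36,20],[37,12],[44,9],[49,0]]
[[18,15],[19,14],[23,9],[26,12],[31,20],[34,12],[36,20],[37,12],[44,9],[49,0]]
[[13,9],[18,15],[19,14],[23,9],[26,12],[31,20],[34,12],[36,20],[37,12],[44,9],[49,0]]
[[11,2],[13,9],[18,15],[19,14],[23,9],[26,12],[31,20],[34,12],[36,20],[37,12],[44,9],[49,0]]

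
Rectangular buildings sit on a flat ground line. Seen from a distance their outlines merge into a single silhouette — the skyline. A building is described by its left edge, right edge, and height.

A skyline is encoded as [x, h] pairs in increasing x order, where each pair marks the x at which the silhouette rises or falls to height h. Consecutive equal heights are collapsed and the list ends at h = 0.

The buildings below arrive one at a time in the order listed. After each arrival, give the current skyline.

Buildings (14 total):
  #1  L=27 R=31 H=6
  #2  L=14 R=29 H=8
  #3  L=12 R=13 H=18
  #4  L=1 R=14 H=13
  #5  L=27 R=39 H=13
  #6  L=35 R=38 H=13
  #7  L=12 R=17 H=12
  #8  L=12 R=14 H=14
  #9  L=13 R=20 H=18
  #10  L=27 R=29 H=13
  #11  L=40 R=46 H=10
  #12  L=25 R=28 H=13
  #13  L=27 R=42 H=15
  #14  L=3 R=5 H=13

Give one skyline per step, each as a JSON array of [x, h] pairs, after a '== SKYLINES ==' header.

== SKYLINES ==
[[27,6],[31,0]]
[[14,8],[29,6],[31,0]]
[[12,18],[13,0],[14,8],[29,6],[31,0]]
[[1,13],[12,18],[13,13],[14,8],[29,6],[31,0]]
[[1,13],[12,18],[13,13],[14,8],[27,13],[39,0]]
[[1,13],[12,18],[13,13],[14,8],[27,13],[39,0]]
[[1,13],[12,18],[13,13],[14,12],[17,8],[27,13],[39,0]]
[[1,13],[12,18],[13,14],[14,12],[17,8],[27,13],[39,0]]
[[1,13],[12,18],[20,8],[27,13],[39,0]]
[[1,13],[12,18],[20,8],[27,13],[39,0]]
[[1,13],[12,18],[20,8],[27,13],[39,0],[40,10],[46,0]]
[[1,13],[12,18],[20,8],[25,13],[39,0],[40,10],[46,0]]
[[1,13],[12,18],[20,8],[25,13],[27,15],[42,10],[46,0]]
[[1,13],[12,18],[20,8],[25,13],[27,15],[42,10],[46,0]]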